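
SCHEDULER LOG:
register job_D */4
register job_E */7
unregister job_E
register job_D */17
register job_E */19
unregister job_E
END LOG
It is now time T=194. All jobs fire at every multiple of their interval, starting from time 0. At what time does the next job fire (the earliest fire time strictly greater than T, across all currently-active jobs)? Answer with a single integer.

Op 1: register job_D */4 -> active={job_D:*/4}
Op 2: register job_E */7 -> active={job_D:*/4, job_E:*/7}
Op 3: unregister job_E -> active={job_D:*/4}
Op 4: register job_D */17 -> active={job_D:*/17}
Op 5: register job_E */19 -> active={job_D:*/17, job_E:*/19}
Op 6: unregister job_E -> active={job_D:*/17}
  job_D: interval 17, next fire after T=194 is 204
Earliest fire time = 204 (job job_D)

Answer: 204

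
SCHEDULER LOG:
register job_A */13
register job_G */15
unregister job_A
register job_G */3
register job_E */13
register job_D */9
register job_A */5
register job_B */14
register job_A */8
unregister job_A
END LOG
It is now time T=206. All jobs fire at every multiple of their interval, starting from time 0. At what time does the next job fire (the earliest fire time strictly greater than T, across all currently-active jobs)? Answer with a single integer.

Answer: 207

Derivation:
Op 1: register job_A */13 -> active={job_A:*/13}
Op 2: register job_G */15 -> active={job_A:*/13, job_G:*/15}
Op 3: unregister job_A -> active={job_G:*/15}
Op 4: register job_G */3 -> active={job_G:*/3}
Op 5: register job_E */13 -> active={job_E:*/13, job_G:*/3}
Op 6: register job_D */9 -> active={job_D:*/9, job_E:*/13, job_G:*/3}
Op 7: register job_A */5 -> active={job_A:*/5, job_D:*/9, job_E:*/13, job_G:*/3}
Op 8: register job_B */14 -> active={job_A:*/5, job_B:*/14, job_D:*/9, job_E:*/13, job_G:*/3}
Op 9: register job_A */8 -> active={job_A:*/8, job_B:*/14, job_D:*/9, job_E:*/13, job_G:*/3}
Op 10: unregister job_A -> active={job_B:*/14, job_D:*/9, job_E:*/13, job_G:*/3}
  job_B: interval 14, next fire after T=206 is 210
  job_D: interval 9, next fire after T=206 is 207
  job_E: interval 13, next fire after T=206 is 208
  job_G: interval 3, next fire after T=206 is 207
Earliest fire time = 207 (job job_D)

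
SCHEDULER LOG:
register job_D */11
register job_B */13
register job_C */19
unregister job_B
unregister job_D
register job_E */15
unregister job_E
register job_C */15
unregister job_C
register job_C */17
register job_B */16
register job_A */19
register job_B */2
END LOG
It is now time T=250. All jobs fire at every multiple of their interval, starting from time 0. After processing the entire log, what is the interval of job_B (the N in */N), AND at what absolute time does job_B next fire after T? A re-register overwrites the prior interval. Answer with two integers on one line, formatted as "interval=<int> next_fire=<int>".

Op 1: register job_D */11 -> active={job_D:*/11}
Op 2: register job_B */13 -> active={job_B:*/13, job_D:*/11}
Op 3: register job_C */19 -> active={job_B:*/13, job_C:*/19, job_D:*/11}
Op 4: unregister job_B -> active={job_C:*/19, job_D:*/11}
Op 5: unregister job_D -> active={job_C:*/19}
Op 6: register job_E */15 -> active={job_C:*/19, job_E:*/15}
Op 7: unregister job_E -> active={job_C:*/19}
Op 8: register job_C */15 -> active={job_C:*/15}
Op 9: unregister job_C -> active={}
Op 10: register job_C */17 -> active={job_C:*/17}
Op 11: register job_B */16 -> active={job_B:*/16, job_C:*/17}
Op 12: register job_A */19 -> active={job_A:*/19, job_B:*/16, job_C:*/17}
Op 13: register job_B */2 -> active={job_A:*/19, job_B:*/2, job_C:*/17}
Final interval of job_B = 2
Next fire of job_B after T=250: (250//2+1)*2 = 252

Answer: interval=2 next_fire=252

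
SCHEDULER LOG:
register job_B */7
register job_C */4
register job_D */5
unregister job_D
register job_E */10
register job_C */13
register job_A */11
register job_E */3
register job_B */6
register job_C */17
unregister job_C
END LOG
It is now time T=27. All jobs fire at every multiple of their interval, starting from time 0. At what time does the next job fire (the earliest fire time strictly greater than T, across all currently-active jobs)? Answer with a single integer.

Op 1: register job_B */7 -> active={job_B:*/7}
Op 2: register job_C */4 -> active={job_B:*/7, job_C:*/4}
Op 3: register job_D */5 -> active={job_B:*/7, job_C:*/4, job_D:*/5}
Op 4: unregister job_D -> active={job_B:*/7, job_C:*/4}
Op 5: register job_E */10 -> active={job_B:*/7, job_C:*/4, job_E:*/10}
Op 6: register job_C */13 -> active={job_B:*/7, job_C:*/13, job_E:*/10}
Op 7: register job_A */11 -> active={job_A:*/11, job_B:*/7, job_C:*/13, job_E:*/10}
Op 8: register job_E */3 -> active={job_A:*/11, job_B:*/7, job_C:*/13, job_E:*/3}
Op 9: register job_B */6 -> active={job_A:*/11, job_B:*/6, job_C:*/13, job_E:*/3}
Op 10: register job_C */17 -> active={job_A:*/11, job_B:*/6, job_C:*/17, job_E:*/3}
Op 11: unregister job_C -> active={job_A:*/11, job_B:*/6, job_E:*/3}
  job_A: interval 11, next fire after T=27 is 33
  job_B: interval 6, next fire after T=27 is 30
  job_E: interval 3, next fire after T=27 is 30
Earliest fire time = 30 (job job_B)

Answer: 30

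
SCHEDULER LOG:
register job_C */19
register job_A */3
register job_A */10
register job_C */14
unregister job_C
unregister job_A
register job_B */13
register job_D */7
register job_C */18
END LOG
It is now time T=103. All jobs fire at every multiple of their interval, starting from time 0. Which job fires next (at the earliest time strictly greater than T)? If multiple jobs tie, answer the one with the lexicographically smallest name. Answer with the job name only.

Answer: job_B

Derivation:
Op 1: register job_C */19 -> active={job_C:*/19}
Op 2: register job_A */3 -> active={job_A:*/3, job_C:*/19}
Op 3: register job_A */10 -> active={job_A:*/10, job_C:*/19}
Op 4: register job_C */14 -> active={job_A:*/10, job_C:*/14}
Op 5: unregister job_C -> active={job_A:*/10}
Op 6: unregister job_A -> active={}
Op 7: register job_B */13 -> active={job_B:*/13}
Op 8: register job_D */7 -> active={job_B:*/13, job_D:*/7}
Op 9: register job_C */18 -> active={job_B:*/13, job_C:*/18, job_D:*/7}
  job_B: interval 13, next fire after T=103 is 104
  job_C: interval 18, next fire after T=103 is 108
  job_D: interval 7, next fire after T=103 is 105
Earliest = 104, winner (lex tiebreak) = job_B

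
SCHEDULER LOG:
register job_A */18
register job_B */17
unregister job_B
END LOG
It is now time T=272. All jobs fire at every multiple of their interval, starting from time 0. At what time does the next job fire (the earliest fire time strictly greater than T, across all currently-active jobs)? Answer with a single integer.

Answer: 288

Derivation:
Op 1: register job_A */18 -> active={job_A:*/18}
Op 2: register job_B */17 -> active={job_A:*/18, job_B:*/17}
Op 3: unregister job_B -> active={job_A:*/18}
  job_A: interval 18, next fire after T=272 is 288
Earliest fire time = 288 (job job_A)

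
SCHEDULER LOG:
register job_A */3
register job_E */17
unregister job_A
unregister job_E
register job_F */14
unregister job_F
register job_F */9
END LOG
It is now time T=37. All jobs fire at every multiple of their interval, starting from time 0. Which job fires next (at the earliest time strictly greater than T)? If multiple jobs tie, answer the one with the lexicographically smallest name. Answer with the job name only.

Op 1: register job_A */3 -> active={job_A:*/3}
Op 2: register job_E */17 -> active={job_A:*/3, job_E:*/17}
Op 3: unregister job_A -> active={job_E:*/17}
Op 4: unregister job_E -> active={}
Op 5: register job_F */14 -> active={job_F:*/14}
Op 6: unregister job_F -> active={}
Op 7: register job_F */9 -> active={job_F:*/9}
  job_F: interval 9, next fire after T=37 is 45
Earliest = 45, winner (lex tiebreak) = job_F

Answer: job_F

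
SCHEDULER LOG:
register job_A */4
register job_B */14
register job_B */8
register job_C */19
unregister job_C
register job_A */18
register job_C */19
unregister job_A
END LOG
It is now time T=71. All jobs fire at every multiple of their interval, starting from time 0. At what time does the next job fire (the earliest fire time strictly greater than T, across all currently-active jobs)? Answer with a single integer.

Answer: 72

Derivation:
Op 1: register job_A */4 -> active={job_A:*/4}
Op 2: register job_B */14 -> active={job_A:*/4, job_B:*/14}
Op 3: register job_B */8 -> active={job_A:*/4, job_B:*/8}
Op 4: register job_C */19 -> active={job_A:*/4, job_B:*/8, job_C:*/19}
Op 5: unregister job_C -> active={job_A:*/4, job_B:*/8}
Op 6: register job_A */18 -> active={job_A:*/18, job_B:*/8}
Op 7: register job_C */19 -> active={job_A:*/18, job_B:*/8, job_C:*/19}
Op 8: unregister job_A -> active={job_B:*/8, job_C:*/19}
  job_B: interval 8, next fire after T=71 is 72
  job_C: interval 19, next fire after T=71 is 76
Earliest fire time = 72 (job job_B)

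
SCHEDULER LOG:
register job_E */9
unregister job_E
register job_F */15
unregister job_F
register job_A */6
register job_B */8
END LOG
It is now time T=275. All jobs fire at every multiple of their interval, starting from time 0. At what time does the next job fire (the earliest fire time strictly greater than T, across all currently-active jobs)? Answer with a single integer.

Op 1: register job_E */9 -> active={job_E:*/9}
Op 2: unregister job_E -> active={}
Op 3: register job_F */15 -> active={job_F:*/15}
Op 4: unregister job_F -> active={}
Op 5: register job_A */6 -> active={job_A:*/6}
Op 6: register job_B */8 -> active={job_A:*/6, job_B:*/8}
  job_A: interval 6, next fire after T=275 is 276
  job_B: interval 8, next fire after T=275 is 280
Earliest fire time = 276 (job job_A)

Answer: 276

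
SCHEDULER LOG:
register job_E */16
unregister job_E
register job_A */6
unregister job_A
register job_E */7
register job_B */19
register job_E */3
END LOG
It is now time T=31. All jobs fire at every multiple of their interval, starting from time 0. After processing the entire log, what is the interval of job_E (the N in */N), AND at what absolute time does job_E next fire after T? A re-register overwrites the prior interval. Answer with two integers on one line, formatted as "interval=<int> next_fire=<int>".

Answer: interval=3 next_fire=33

Derivation:
Op 1: register job_E */16 -> active={job_E:*/16}
Op 2: unregister job_E -> active={}
Op 3: register job_A */6 -> active={job_A:*/6}
Op 4: unregister job_A -> active={}
Op 5: register job_E */7 -> active={job_E:*/7}
Op 6: register job_B */19 -> active={job_B:*/19, job_E:*/7}
Op 7: register job_E */3 -> active={job_B:*/19, job_E:*/3}
Final interval of job_E = 3
Next fire of job_E after T=31: (31//3+1)*3 = 33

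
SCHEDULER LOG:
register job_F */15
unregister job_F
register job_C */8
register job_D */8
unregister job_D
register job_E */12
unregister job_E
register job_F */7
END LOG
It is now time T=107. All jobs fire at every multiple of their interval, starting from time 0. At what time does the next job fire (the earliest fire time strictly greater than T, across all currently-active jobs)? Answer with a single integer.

Answer: 112

Derivation:
Op 1: register job_F */15 -> active={job_F:*/15}
Op 2: unregister job_F -> active={}
Op 3: register job_C */8 -> active={job_C:*/8}
Op 4: register job_D */8 -> active={job_C:*/8, job_D:*/8}
Op 5: unregister job_D -> active={job_C:*/8}
Op 6: register job_E */12 -> active={job_C:*/8, job_E:*/12}
Op 7: unregister job_E -> active={job_C:*/8}
Op 8: register job_F */7 -> active={job_C:*/8, job_F:*/7}
  job_C: interval 8, next fire after T=107 is 112
  job_F: interval 7, next fire after T=107 is 112
Earliest fire time = 112 (job job_C)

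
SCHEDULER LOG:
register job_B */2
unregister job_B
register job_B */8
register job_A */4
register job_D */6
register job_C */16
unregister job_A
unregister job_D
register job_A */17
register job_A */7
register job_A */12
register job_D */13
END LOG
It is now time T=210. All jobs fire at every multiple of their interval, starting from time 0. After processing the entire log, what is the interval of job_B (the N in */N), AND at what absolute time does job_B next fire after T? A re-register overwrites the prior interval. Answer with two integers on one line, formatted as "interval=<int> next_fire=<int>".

Answer: interval=8 next_fire=216

Derivation:
Op 1: register job_B */2 -> active={job_B:*/2}
Op 2: unregister job_B -> active={}
Op 3: register job_B */8 -> active={job_B:*/8}
Op 4: register job_A */4 -> active={job_A:*/4, job_B:*/8}
Op 5: register job_D */6 -> active={job_A:*/4, job_B:*/8, job_D:*/6}
Op 6: register job_C */16 -> active={job_A:*/4, job_B:*/8, job_C:*/16, job_D:*/6}
Op 7: unregister job_A -> active={job_B:*/8, job_C:*/16, job_D:*/6}
Op 8: unregister job_D -> active={job_B:*/8, job_C:*/16}
Op 9: register job_A */17 -> active={job_A:*/17, job_B:*/8, job_C:*/16}
Op 10: register job_A */7 -> active={job_A:*/7, job_B:*/8, job_C:*/16}
Op 11: register job_A */12 -> active={job_A:*/12, job_B:*/8, job_C:*/16}
Op 12: register job_D */13 -> active={job_A:*/12, job_B:*/8, job_C:*/16, job_D:*/13}
Final interval of job_B = 8
Next fire of job_B after T=210: (210//8+1)*8 = 216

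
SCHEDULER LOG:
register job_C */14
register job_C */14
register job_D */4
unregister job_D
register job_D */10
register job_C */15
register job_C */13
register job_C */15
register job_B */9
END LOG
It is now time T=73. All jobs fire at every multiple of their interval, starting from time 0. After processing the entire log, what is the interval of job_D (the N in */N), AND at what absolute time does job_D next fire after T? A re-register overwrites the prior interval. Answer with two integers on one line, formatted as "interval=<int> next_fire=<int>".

Op 1: register job_C */14 -> active={job_C:*/14}
Op 2: register job_C */14 -> active={job_C:*/14}
Op 3: register job_D */4 -> active={job_C:*/14, job_D:*/4}
Op 4: unregister job_D -> active={job_C:*/14}
Op 5: register job_D */10 -> active={job_C:*/14, job_D:*/10}
Op 6: register job_C */15 -> active={job_C:*/15, job_D:*/10}
Op 7: register job_C */13 -> active={job_C:*/13, job_D:*/10}
Op 8: register job_C */15 -> active={job_C:*/15, job_D:*/10}
Op 9: register job_B */9 -> active={job_B:*/9, job_C:*/15, job_D:*/10}
Final interval of job_D = 10
Next fire of job_D after T=73: (73//10+1)*10 = 80

Answer: interval=10 next_fire=80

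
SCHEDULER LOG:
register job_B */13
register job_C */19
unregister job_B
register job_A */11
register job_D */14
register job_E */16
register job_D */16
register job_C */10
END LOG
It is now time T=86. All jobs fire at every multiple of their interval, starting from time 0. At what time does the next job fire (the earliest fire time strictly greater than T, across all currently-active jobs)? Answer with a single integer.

Answer: 88

Derivation:
Op 1: register job_B */13 -> active={job_B:*/13}
Op 2: register job_C */19 -> active={job_B:*/13, job_C:*/19}
Op 3: unregister job_B -> active={job_C:*/19}
Op 4: register job_A */11 -> active={job_A:*/11, job_C:*/19}
Op 5: register job_D */14 -> active={job_A:*/11, job_C:*/19, job_D:*/14}
Op 6: register job_E */16 -> active={job_A:*/11, job_C:*/19, job_D:*/14, job_E:*/16}
Op 7: register job_D */16 -> active={job_A:*/11, job_C:*/19, job_D:*/16, job_E:*/16}
Op 8: register job_C */10 -> active={job_A:*/11, job_C:*/10, job_D:*/16, job_E:*/16}
  job_A: interval 11, next fire after T=86 is 88
  job_C: interval 10, next fire after T=86 is 90
  job_D: interval 16, next fire after T=86 is 96
  job_E: interval 16, next fire after T=86 is 96
Earliest fire time = 88 (job job_A)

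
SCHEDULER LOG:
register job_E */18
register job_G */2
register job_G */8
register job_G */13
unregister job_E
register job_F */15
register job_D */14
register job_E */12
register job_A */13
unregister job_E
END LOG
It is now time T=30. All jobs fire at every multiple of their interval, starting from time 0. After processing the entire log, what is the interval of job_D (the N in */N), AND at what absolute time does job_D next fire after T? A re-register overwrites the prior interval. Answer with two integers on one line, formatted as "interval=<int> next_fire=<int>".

Op 1: register job_E */18 -> active={job_E:*/18}
Op 2: register job_G */2 -> active={job_E:*/18, job_G:*/2}
Op 3: register job_G */8 -> active={job_E:*/18, job_G:*/8}
Op 4: register job_G */13 -> active={job_E:*/18, job_G:*/13}
Op 5: unregister job_E -> active={job_G:*/13}
Op 6: register job_F */15 -> active={job_F:*/15, job_G:*/13}
Op 7: register job_D */14 -> active={job_D:*/14, job_F:*/15, job_G:*/13}
Op 8: register job_E */12 -> active={job_D:*/14, job_E:*/12, job_F:*/15, job_G:*/13}
Op 9: register job_A */13 -> active={job_A:*/13, job_D:*/14, job_E:*/12, job_F:*/15, job_G:*/13}
Op 10: unregister job_E -> active={job_A:*/13, job_D:*/14, job_F:*/15, job_G:*/13}
Final interval of job_D = 14
Next fire of job_D after T=30: (30//14+1)*14 = 42

Answer: interval=14 next_fire=42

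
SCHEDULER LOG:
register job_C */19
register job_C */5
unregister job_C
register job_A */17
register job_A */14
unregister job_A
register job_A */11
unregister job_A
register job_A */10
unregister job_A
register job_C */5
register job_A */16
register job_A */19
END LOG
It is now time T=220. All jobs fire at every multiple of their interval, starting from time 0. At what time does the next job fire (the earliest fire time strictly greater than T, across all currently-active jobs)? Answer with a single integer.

Op 1: register job_C */19 -> active={job_C:*/19}
Op 2: register job_C */5 -> active={job_C:*/5}
Op 3: unregister job_C -> active={}
Op 4: register job_A */17 -> active={job_A:*/17}
Op 5: register job_A */14 -> active={job_A:*/14}
Op 6: unregister job_A -> active={}
Op 7: register job_A */11 -> active={job_A:*/11}
Op 8: unregister job_A -> active={}
Op 9: register job_A */10 -> active={job_A:*/10}
Op 10: unregister job_A -> active={}
Op 11: register job_C */5 -> active={job_C:*/5}
Op 12: register job_A */16 -> active={job_A:*/16, job_C:*/5}
Op 13: register job_A */19 -> active={job_A:*/19, job_C:*/5}
  job_A: interval 19, next fire after T=220 is 228
  job_C: interval 5, next fire after T=220 is 225
Earliest fire time = 225 (job job_C)

Answer: 225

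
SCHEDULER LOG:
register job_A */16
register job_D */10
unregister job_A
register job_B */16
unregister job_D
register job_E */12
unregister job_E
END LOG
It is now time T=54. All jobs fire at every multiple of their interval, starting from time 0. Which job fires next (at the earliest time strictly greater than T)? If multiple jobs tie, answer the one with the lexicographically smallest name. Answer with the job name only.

Op 1: register job_A */16 -> active={job_A:*/16}
Op 2: register job_D */10 -> active={job_A:*/16, job_D:*/10}
Op 3: unregister job_A -> active={job_D:*/10}
Op 4: register job_B */16 -> active={job_B:*/16, job_D:*/10}
Op 5: unregister job_D -> active={job_B:*/16}
Op 6: register job_E */12 -> active={job_B:*/16, job_E:*/12}
Op 7: unregister job_E -> active={job_B:*/16}
  job_B: interval 16, next fire after T=54 is 64
Earliest = 64, winner (lex tiebreak) = job_B

Answer: job_B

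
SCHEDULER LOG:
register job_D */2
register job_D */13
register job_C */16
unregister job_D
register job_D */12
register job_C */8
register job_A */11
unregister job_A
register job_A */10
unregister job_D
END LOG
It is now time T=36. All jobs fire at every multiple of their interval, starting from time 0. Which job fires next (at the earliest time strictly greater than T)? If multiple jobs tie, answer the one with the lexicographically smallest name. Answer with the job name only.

Answer: job_A

Derivation:
Op 1: register job_D */2 -> active={job_D:*/2}
Op 2: register job_D */13 -> active={job_D:*/13}
Op 3: register job_C */16 -> active={job_C:*/16, job_D:*/13}
Op 4: unregister job_D -> active={job_C:*/16}
Op 5: register job_D */12 -> active={job_C:*/16, job_D:*/12}
Op 6: register job_C */8 -> active={job_C:*/8, job_D:*/12}
Op 7: register job_A */11 -> active={job_A:*/11, job_C:*/8, job_D:*/12}
Op 8: unregister job_A -> active={job_C:*/8, job_D:*/12}
Op 9: register job_A */10 -> active={job_A:*/10, job_C:*/8, job_D:*/12}
Op 10: unregister job_D -> active={job_A:*/10, job_C:*/8}
  job_A: interval 10, next fire after T=36 is 40
  job_C: interval 8, next fire after T=36 is 40
Earliest = 40, winner (lex tiebreak) = job_A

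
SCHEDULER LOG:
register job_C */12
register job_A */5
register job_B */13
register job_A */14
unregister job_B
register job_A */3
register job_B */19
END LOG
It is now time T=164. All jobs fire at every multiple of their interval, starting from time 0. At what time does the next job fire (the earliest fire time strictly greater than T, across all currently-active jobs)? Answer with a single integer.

Answer: 165

Derivation:
Op 1: register job_C */12 -> active={job_C:*/12}
Op 2: register job_A */5 -> active={job_A:*/5, job_C:*/12}
Op 3: register job_B */13 -> active={job_A:*/5, job_B:*/13, job_C:*/12}
Op 4: register job_A */14 -> active={job_A:*/14, job_B:*/13, job_C:*/12}
Op 5: unregister job_B -> active={job_A:*/14, job_C:*/12}
Op 6: register job_A */3 -> active={job_A:*/3, job_C:*/12}
Op 7: register job_B */19 -> active={job_A:*/3, job_B:*/19, job_C:*/12}
  job_A: interval 3, next fire after T=164 is 165
  job_B: interval 19, next fire after T=164 is 171
  job_C: interval 12, next fire after T=164 is 168
Earliest fire time = 165 (job job_A)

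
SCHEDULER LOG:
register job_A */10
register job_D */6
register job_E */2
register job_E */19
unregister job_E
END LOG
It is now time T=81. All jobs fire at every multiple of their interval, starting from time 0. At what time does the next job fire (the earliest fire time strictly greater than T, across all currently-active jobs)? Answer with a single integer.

Answer: 84

Derivation:
Op 1: register job_A */10 -> active={job_A:*/10}
Op 2: register job_D */6 -> active={job_A:*/10, job_D:*/6}
Op 3: register job_E */2 -> active={job_A:*/10, job_D:*/6, job_E:*/2}
Op 4: register job_E */19 -> active={job_A:*/10, job_D:*/6, job_E:*/19}
Op 5: unregister job_E -> active={job_A:*/10, job_D:*/6}
  job_A: interval 10, next fire after T=81 is 90
  job_D: interval 6, next fire after T=81 is 84
Earliest fire time = 84 (job job_D)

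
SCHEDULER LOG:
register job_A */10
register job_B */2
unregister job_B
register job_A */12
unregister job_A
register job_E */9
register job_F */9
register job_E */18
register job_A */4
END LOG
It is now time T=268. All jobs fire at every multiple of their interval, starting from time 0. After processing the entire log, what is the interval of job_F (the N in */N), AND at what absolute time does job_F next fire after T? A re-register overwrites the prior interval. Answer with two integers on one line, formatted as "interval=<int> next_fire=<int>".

Answer: interval=9 next_fire=270

Derivation:
Op 1: register job_A */10 -> active={job_A:*/10}
Op 2: register job_B */2 -> active={job_A:*/10, job_B:*/2}
Op 3: unregister job_B -> active={job_A:*/10}
Op 4: register job_A */12 -> active={job_A:*/12}
Op 5: unregister job_A -> active={}
Op 6: register job_E */9 -> active={job_E:*/9}
Op 7: register job_F */9 -> active={job_E:*/9, job_F:*/9}
Op 8: register job_E */18 -> active={job_E:*/18, job_F:*/9}
Op 9: register job_A */4 -> active={job_A:*/4, job_E:*/18, job_F:*/9}
Final interval of job_F = 9
Next fire of job_F after T=268: (268//9+1)*9 = 270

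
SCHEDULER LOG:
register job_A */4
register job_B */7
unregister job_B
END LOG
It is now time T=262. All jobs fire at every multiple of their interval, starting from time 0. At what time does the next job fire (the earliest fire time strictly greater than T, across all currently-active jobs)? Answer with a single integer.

Op 1: register job_A */4 -> active={job_A:*/4}
Op 2: register job_B */7 -> active={job_A:*/4, job_B:*/7}
Op 3: unregister job_B -> active={job_A:*/4}
  job_A: interval 4, next fire after T=262 is 264
Earliest fire time = 264 (job job_A)

Answer: 264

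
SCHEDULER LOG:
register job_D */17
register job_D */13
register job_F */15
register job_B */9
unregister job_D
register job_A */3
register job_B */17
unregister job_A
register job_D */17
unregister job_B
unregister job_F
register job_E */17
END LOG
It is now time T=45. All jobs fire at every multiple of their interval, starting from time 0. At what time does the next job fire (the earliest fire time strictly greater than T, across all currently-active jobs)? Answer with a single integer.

Answer: 51

Derivation:
Op 1: register job_D */17 -> active={job_D:*/17}
Op 2: register job_D */13 -> active={job_D:*/13}
Op 3: register job_F */15 -> active={job_D:*/13, job_F:*/15}
Op 4: register job_B */9 -> active={job_B:*/9, job_D:*/13, job_F:*/15}
Op 5: unregister job_D -> active={job_B:*/9, job_F:*/15}
Op 6: register job_A */3 -> active={job_A:*/3, job_B:*/9, job_F:*/15}
Op 7: register job_B */17 -> active={job_A:*/3, job_B:*/17, job_F:*/15}
Op 8: unregister job_A -> active={job_B:*/17, job_F:*/15}
Op 9: register job_D */17 -> active={job_B:*/17, job_D:*/17, job_F:*/15}
Op 10: unregister job_B -> active={job_D:*/17, job_F:*/15}
Op 11: unregister job_F -> active={job_D:*/17}
Op 12: register job_E */17 -> active={job_D:*/17, job_E:*/17}
  job_D: interval 17, next fire after T=45 is 51
  job_E: interval 17, next fire after T=45 is 51
Earliest fire time = 51 (job job_D)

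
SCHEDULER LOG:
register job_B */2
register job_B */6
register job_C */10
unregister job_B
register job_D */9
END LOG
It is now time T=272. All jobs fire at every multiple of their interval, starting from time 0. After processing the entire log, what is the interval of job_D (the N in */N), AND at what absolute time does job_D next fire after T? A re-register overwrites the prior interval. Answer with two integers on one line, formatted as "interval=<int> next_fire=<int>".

Op 1: register job_B */2 -> active={job_B:*/2}
Op 2: register job_B */6 -> active={job_B:*/6}
Op 3: register job_C */10 -> active={job_B:*/6, job_C:*/10}
Op 4: unregister job_B -> active={job_C:*/10}
Op 5: register job_D */9 -> active={job_C:*/10, job_D:*/9}
Final interval of job_D = 9
Next fire of job_D after T=272: (272//9+1)*9 = 279

Answer: interval=9 next_fire=279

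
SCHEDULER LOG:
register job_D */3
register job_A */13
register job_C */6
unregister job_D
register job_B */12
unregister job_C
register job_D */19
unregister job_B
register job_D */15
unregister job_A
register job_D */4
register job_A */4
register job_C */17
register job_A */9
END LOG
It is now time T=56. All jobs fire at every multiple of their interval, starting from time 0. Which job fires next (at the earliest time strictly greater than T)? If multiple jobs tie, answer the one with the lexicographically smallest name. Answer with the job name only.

Answer: job_D

Derivation:
Op 1: register job_D */3 -> active={job_D:*/3}
Op 2: register job_A */13 -> active={job_A:*/13, job_D:*/3}
Op 3: register job_C */6 -> active={job_A:*/13, job_C:*/6, job_D:*/3}
Op 4: unregister job_D -> active={job_A:*/13, job_C:*/6}
Op 5: register job_B */12 -> active={job_A:*/13, job_B:*/12, job_C:*/6}
Op 6: unregister job_C -> active={job_A:*/13, job_B:*/12}
Op 7: register job_D */19 -> active={job_A:*/13, job_B:*/12, job_D:*/19}
Op 8: unregister job_B -> active={job_A:*/13, job_D:*/19}
Op 9: register job_D */15 -> active={job_A:*/13, job_D:*/15}
Op 10: unregister job_A -> active={job_D:*/15}
Op 11: register job_D */4 -> active={job_D:*/4}
Op 12: register job_A */4 -> active={job_A:*/4, job_D:*/4}
Op 13: register job_C */17 -> active={job_A:*/4, job_C:*/17, job_D:*/4}
Op 14: register job_A */9 -> active={job_A:*/9, job_C:*/17, job_D:*/4}
  job_A: interval 9, next fire after T=56 is 63
  job_C: interval 17, next fire after T=56 is 68
  job_D: interval 4, next fire after T=56 is 60
Earliest = 60, winner (lex tiebreak) = job_D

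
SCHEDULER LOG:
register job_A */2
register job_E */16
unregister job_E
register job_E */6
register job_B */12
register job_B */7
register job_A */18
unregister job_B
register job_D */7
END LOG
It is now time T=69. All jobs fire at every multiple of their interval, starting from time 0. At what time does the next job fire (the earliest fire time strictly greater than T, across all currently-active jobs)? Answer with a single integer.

Op 1: register job_A */2 -> active={job_A:*/2}
Op 2: register job_E */16 -> active={job_A:*/2, job_E:*/16}
Op 3: unregister job_E -> active={job_A:*/2}
Op 4: register job_E */6 -> active={job_A:*/2, job_E:*/6}
Op 5: register job_B */12 -> active={job_A:*/2, job_B:*/12, job_E:*/6}
Op 6: register job_B */7 -> active={job_A:*/2, job_B:*/7, job_E:*/6}
Op 7: register job_A */18 -> active={job_A:*/18, job_B:*/7, job_E:*/6}
Op 8: unregister job_B -> active={job_A:*/18, job_E:*/6}
Op 9: register job_D */7 -> active={job_A:*/18, job_D:*/7, job_E:*/6}
  job_A: interval 18, next fire after T=69 is 72
  job_D: interval 7, next fire after T=69 is 70
  job_E: interval 6, next fire after T=69 is 72
Earliest fire time = 70 (job job_D)

Answer: 70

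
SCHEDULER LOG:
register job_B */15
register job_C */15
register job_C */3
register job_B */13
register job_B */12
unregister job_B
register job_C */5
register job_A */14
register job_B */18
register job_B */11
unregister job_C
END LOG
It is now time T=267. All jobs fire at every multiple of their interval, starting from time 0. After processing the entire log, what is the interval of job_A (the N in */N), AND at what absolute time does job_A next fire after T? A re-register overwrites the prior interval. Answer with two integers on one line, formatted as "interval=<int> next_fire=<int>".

Answer: interval=14 next_fire=280

Derivation:
Op 1: register job_B */15 -> active={job_B:*/15}
Op 2: register job_C */15 -> active={job_B:*/15, job_C:*/15}
Op 3: register job_C */3 -> active={job_B:*/15, job_C:*/3}
Op 4: register job_B */13 -> active={job_B:*/13, job_C:*/3}
Op 5: register job_B */12 -> active={job_B:*/12, job_C:*/3}
Op 6: unregister job_B -> active={job_C:*/3}
Op 7: register job_C */5 -> active={job_C:*/5}
Op 8: register job_A */14 -> active={job_A:*/14, job_C:*/5}
Op 9: register job_B */18 -> active={job_A:*/14, job_B:*/18, job_C:*/5}
Op 10: register job_B */11 -> active={job_A:*/14, job_B:*/11, job_C:*/5}
Op 11: unregister job_C -> active={job_A:*/14, job_B:*/11}
Final interval of job_A = 14
Next fire of job_A after T=267: (267//14+1)*14 = 280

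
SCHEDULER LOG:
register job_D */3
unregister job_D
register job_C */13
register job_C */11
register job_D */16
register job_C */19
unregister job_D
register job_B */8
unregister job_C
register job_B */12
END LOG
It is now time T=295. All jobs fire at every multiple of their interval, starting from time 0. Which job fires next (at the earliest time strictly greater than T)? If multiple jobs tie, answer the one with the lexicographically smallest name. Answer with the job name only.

Op 1: register job_D */3 -> active={job_D:*/3}
Op 2: unregister job_D -> active={}
Op 3: register job_C */13 -> active={job_C:*/13}
Op 4: register job_C */11 -> active={job_C:*/11}
Op 5: register job_D */16 -> active={job_C:*/11, job_D:*/16}
Op 6: register job_C */19 -> active={job_C:*/19, job_D:*/16}
Op 7: unregister job_D -> active={job_C:*/19}
Op 8: register job_B */8 -> active={job_B:*/8, job_C:*/19}
Op 9: unregister job_C -> active={job_B:*/8}
Op 10: register job_B */12 -> active={job_B:*/12}
  job_B: interval 12, next fire after T=295 is 300
Earliest = 300, winner (lex tiebreak) = job_B

Answer: job_B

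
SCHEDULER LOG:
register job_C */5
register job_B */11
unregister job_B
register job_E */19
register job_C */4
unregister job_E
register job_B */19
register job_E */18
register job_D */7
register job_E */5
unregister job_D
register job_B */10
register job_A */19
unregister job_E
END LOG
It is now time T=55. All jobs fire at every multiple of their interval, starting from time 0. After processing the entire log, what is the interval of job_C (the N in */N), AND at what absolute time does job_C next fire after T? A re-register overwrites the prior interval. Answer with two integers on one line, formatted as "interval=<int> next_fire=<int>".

Op 1: register job_C */5 -> active={job_C:*/5}
Op 2: register job_B */11 -> active={job_B:*/11, job_C:*/5}
Op 3: unregister job_B -> active={job_C:*/5}
Op 4: register job_E */19 -> active={job_C:*/5, job_E:*/19}
Op 5: register job_C */4 -> active={job_C:*/4, job_E:*/19}
Op 6: unregister job_E -> active={job_C:*/4}
Op 7: register job_B */19 -> active={job_B:*/19, job_C:*/4}
Op 8: register job_E */18 -> active={job_B:*/19, job_C:*/4, job_E:*/18}
Op 9: register job_D */7 -> active={job_B:*/19, job_C:*/4, job_D:*/7, job_E:*/18}
Op 10: register job_E */5 -> active={job_B:*/19, job_C:*/4, job_D:*/7, job_E:*/5}
Op 11: unregister job_D -> active={job_B:*/19, job_C:*/4, job_E:*/5}
Op 12: register job_B */10 -> active={job_B:*/10, job_C:*/4, job_E:*/5}
Op 13: register job_A */19 -> active={job_A:*/19, job_B:*/10, job_C:*/4, job_E:*/5}
Op 14: unregister job_E -> active={job_A:*/19, job_B:*/10, job_C:*/4}
Final interval of job_C = 4
Next fire of job_C after T=55: (55//4+1)*4 = 56

Answer: interval=4 next_fire=56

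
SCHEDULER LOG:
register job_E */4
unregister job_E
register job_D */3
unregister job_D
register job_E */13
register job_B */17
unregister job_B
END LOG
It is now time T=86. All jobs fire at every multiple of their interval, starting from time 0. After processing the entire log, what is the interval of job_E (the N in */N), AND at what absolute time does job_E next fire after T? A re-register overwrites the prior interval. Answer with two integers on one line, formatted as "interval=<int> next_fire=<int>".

Answer: interval=13 next_fire=91

Derivation:
Op 1: register job_E */4 -> active={job_E:*/4}
Op 2: unregister job_E -> active={}
Op 3: register job_D */3 -> active={job_D:*/3}
Op 4: unregister job_D -> active={}
Op 5: register job_E */13 -> active={job_E:*/13}
Op 6: register job_B */17 -> active={job_B:*/17, job_E:*/13}
Op 7: unregister job_B -> active={job_E:*/13}
Final interval of job_E = 13
Next fire of job_E after T=86: (86//13+1)*13 = 91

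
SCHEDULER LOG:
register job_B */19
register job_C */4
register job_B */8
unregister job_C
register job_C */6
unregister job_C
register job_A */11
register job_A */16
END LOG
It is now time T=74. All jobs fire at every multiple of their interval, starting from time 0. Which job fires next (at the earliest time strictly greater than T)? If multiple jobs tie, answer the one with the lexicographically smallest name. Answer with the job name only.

Op 1: register job_B */19 -> active={job_B:*/19}
Op 2: register job_C */4 -> active={job_B:*/19, job_C:*/4}
Op 3: register job_B */8 -> active={job_B:*/8, job_C:*/4}
Op 4: unregister job_C -> active={job_B:*/8}
Op 5: register job_C */6 -> active={job_B:*/8, job_C:*/6}
Op 6: unregister job_C -> active={job_B:*/8}
Op 7: register job_A */11 -> active={job_A:*/11, job_B:*/8}
Op 8: register job_A */16 -> active={job_A:*/16, job_B:*/8}
  job_A: interval 16, next fire after T=74 is 80
  job_B: interval 8, next fire after T=74 is 80
Earliest = 80, winner (lex tiebreak) = job_A

Answer: job_A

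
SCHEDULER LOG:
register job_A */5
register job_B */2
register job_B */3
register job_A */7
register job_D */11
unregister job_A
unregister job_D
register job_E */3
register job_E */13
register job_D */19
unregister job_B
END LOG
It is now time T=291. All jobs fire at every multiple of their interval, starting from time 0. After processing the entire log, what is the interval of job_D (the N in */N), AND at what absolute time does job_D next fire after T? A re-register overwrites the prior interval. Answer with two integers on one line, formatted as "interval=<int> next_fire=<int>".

Answer: interval=19 next_fire=304

Derivation:
Op 1: register job_A */5 -> active={job_A:*/5}
Op 2: register job_B */2 -> active={job_A:*/5, job_B:*/2}
Op 3: register job_B */3 -> active={job_A:*/5, job_B:*/3}
Op 4: register job_A */7 -> active={job_A:*/7, job_B:*/3}
Op 5: register job_D */11 -> active={job_A:*/7, job_B:*/3, job_D:*/11}
Op 6: unregister job_A -> active={job_B:*/3, job_D:*/11}
Op 7: unregister job_D -> active={job_B:*/3}
Op 8: register job_E */3 -> active={job_B:*/3, job_E:*/3}
Op 9: register job_E */13 -> active={job_B:*/3, job_E:*/13}
Op 10: register job_D */19 -> active={job_B:*/3, job_D:*/19, job_E:*/13}
Op 11: unregister job_B -> active={job_D:*/19, job_E:*/13}
Final interval of job_D = 19
Next fire of job_D after T=291: (291//19+1)*19 = 304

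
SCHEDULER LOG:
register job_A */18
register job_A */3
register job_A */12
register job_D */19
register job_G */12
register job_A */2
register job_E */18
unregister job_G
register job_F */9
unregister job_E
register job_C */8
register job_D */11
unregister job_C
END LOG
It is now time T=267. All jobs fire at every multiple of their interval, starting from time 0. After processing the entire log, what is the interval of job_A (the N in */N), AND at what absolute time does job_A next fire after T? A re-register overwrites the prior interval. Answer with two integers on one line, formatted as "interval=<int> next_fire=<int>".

Op 1: register job_A */18 -> active={job_A:*/18}
Op 2: register job_A */3 -> active={job_A:*/3}
Op 3: register job_A */12 -> active={job_A:*/12}
Op 4: register job_D */19 -> active={job_A:*/12, job_D:*/19}
Op 5: register job_G */12 -> active={job_A:*/12, job_D:*/19, job_G:*/12}
Op 6: register job_A */2 -> active={job_A:*/2, job_D:*/19, job_G:*/12}
Op 7: register job_E */18 -> active={job_A:*/2, job_D:*/19, job_E:*/18, job_G:*/12}
Op 8: unregister job_G -> active={job_A:*/2, job_D:*/19, job_E:*/18}
Op 9: register job_F */9 -> active={job_A:*/2, job_D:*/19, job_E:*/18, job_F:*/9}
Op 10: unregister job_E -> active={job_A:*/2, job_D:*/19, job_F:*/9}
Op 11: register job_C */8 -> active={job_A:*/2, job_C:*/8, job_D:*/19, job_F:*/9}
Op 12: register job_D */11 -> active={job_A:*/2, job_C:*/8, job_D:*/11, job_F:*/9}
Op 13: unregister job_C -> active={job_A:*/2, job_D:*/11, job_F:*/9}
Final interval of job_A = 2
Next fire of job_A after T=267: (267//2+1)*2 = 268

Answer: interval=2 next_fire=268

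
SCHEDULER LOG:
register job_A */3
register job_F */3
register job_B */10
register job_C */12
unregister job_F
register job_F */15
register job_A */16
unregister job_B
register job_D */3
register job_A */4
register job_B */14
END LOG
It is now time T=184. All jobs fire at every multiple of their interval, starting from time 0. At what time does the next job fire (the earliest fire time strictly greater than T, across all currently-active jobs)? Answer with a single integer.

Answer: 186

Derivation:
Op 1: register job_A */3 -> active={job_A:*/3}
Op 2: register job_F */3 -> active={job_A:*/3, job_F:*/3}
Op 3: register job_B */10 -> active={job_A:*/3, job_B:*/10, job_F:*/3}
Op 4: register job_C */12 -> active={job_A:*/3, job_B:*/10, job_C:*/12, job_F:*/3}
Op 5: unregister job_F -> active={job_A:*/3, job_B:*/10, job_C:*/12}
Op 6: register job_F */15 -> active={job_A:*/3, job_B:*/10, job_C:*/12, job_F:*/15}
Op 7: register job_A */16 -> active={job_A:*/16, job_B:*/10, job_C:*/12, job_F:*/15}
Op 8: unregister job_B -> active={job_A:*/16, job_C:*/12, job_F:*/15}
Op 9: register job_D */3 -> active={job_A:*/16, job_C:*/12, job_D:*/3, job_F:*/15}
Op 10: register job_A */4 -> active={job_A:*/4, job_C:*/12, job_D:*/3, job_F:*/15}
Op 11: register job_B */14 -> active={job_A:*/4, job_B:*/14, job_C:*/12, job_D:*/3, job_F:*/15}
  job_A: interval 4, next fire after T=184 is 188
  job_B: interval 14, next fire after T=184 is 196
  job_C: interval 12, next fire after T=184 is 192
  job_D: interval 3, next fire after T=184 is 186
  job_F: interval 15, next fire after T=184 is 195
Earliest fire time = 186 (job job_D)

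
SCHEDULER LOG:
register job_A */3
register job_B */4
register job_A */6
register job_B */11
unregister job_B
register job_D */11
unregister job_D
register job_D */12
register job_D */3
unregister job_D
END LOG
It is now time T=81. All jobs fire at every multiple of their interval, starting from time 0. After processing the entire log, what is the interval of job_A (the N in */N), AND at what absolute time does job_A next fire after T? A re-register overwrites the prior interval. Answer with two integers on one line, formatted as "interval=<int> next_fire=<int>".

Op 1: register job_A */3 -> active={job_A:*/3}
Op 2: register job_B */4 -> active={job_A:*/3, job_B:*/4}
Op 3: register job_A */6 -> active={job_A:*/6, job_B:*/4}
Op 4: register job_B */11 -> active={job_A:*/6, job_B:*/11}
Op 5: unregister job_B -> active={job_A:*/6}
Op 6: register job_D */11 -> active={job_A:*/6, job_D:*/11}
Op 7: unregister job_D -> active={job_A:*/6}
Op 8: register job_D */12 -> active={job_A:*/6, job_D:*/12}
Op 9: register job_D */3 -> active={job_A:*/6, job_D:*/3}
Op 10: unregister job_D -> active={job_A:*/6}
Final interval of job_A = 6
Next fire of job_A after T=81: (81//6+1)*6 = 84

Answer: interval=6 next_fire=84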